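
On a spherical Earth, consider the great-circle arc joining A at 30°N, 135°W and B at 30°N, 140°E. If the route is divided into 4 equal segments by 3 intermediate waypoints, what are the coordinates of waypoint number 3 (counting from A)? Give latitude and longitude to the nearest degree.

The haversine formula gives a central angle δ ≈ 1.250 rad (71.6°) between the endpoints.
Interpolate at f = 3/4 with slerp weights a = sin((1−f)δ)/sin δ ≈ 0.324, b = sin(fδ)/sin δ ≈ 0.849.
p = a·p₁ + b·p₂ ≈ (-0.762, 0.274, 0.587); φ = arcsin(p_z) ≈ 35.92°, λ = atan2(p_y, p_x) ≈ 160.19°.

≈ 36°N, 160°E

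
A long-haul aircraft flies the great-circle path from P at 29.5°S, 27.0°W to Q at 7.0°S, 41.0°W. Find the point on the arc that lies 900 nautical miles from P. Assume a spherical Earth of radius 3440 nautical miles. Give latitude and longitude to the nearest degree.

≈ 17°S, 35°W

Write both endpoints as unit vectors p₁, p₂ with components (cos φ cos λ, cos φ sin λ, sin φ).
The central angle between the endpoints is δ = arccos(p₁·p₂) ≈ 0.455 rad (26.1°). The total great-circle distance is δ·R ≈ 0.455 × 3440 ≈ 1566 nmi, so the target fraction is f = 900/1566 ≈ 0.575.
Interpolate at f ≈ 0.575 with slerp weights a = sin((1−f)δ)/sin δ ≈ 0.437, b = sin(fδ)/sin δ ≈ 0.588.
p = a·p₁ + b·p₂ ≈ (0.780, -0.556, -0.287); φ = arcsin(p_z) ≈ -16.68°, λ = atan2(p_y, p_x) ≈ -35.48°.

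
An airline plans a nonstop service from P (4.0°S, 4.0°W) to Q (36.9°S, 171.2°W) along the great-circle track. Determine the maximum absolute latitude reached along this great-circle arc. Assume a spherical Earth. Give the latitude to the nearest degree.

≈ 75°S

The great circle lies in the plane with unit normal n̂ = (p₁ × p₂)/|p₁ × p₂|.
Here n̂_z ≈ -0.261; the vertex latitude is φ_max = arccos|n̂_z| ≈ 74.9°.
Check via Clairaut: cos φ_max = |cos φ₁| · sin C = cos(4.0°)·sin(164.8°) ≈ 0.261, again giving ≈ 74.9°.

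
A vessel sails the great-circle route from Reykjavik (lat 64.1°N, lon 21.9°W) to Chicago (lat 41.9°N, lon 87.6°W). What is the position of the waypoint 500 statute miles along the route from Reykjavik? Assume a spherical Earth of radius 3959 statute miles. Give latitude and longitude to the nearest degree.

≈ lat 63°N, lon 38°W

Write both endpoints as unit vectors p₁, p₂ with components (cos φ cos λ, cos φ sin λ, sin φ).
The central angle between the endpoints is δ = arccos(p₁·p₂) ≈ 0.746 rad (42.7°). The total great-circle distance is δ·R ≈ 0.746 × 3959 ≈ 2953 mi, so the target fraction is f = 500/2953 ≈ 0.169.
Interpolate at f ≈ 0.169 with slerp weights a = sin((1−f)δ)/sin δ ≈ 0.856, b = sin(fδ)/sin δ ≈ 0.186.
p = a·p₁ + b·p₂ ≈ (0.353, -0.277, 0.894); φ = arcsin(p_z) ≈ 63.34°, λ = atan2(p_y, p_x) ≈ -38.20°.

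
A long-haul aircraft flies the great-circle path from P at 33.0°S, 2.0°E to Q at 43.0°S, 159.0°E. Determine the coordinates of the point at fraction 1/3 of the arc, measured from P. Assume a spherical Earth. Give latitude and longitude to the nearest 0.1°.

≈ 63.9°S, 23.6°E

Write both endpoints as unit vectors p₁, p₂ with components (cos φ cos λ, cos φ sin λ, sin φ).
The central angle between the endpoints is δ = arccos(p₁·p₂) ≈ 1.765 rad (101.1°).
Interpolate at f = 1/3 with slerp weights a = sin((1−f)δ)/sin δ ≈ 0.941, b = sin(fδ)/sin δ ≈ 0.566.
p = a·p₁ + b·p₂ ≈ (0.403, 0.176, -0.898); φ = arcsin(p_z) ≈ -63.94°, λ = atan2(p_y, p_x) ≈ 23.59°.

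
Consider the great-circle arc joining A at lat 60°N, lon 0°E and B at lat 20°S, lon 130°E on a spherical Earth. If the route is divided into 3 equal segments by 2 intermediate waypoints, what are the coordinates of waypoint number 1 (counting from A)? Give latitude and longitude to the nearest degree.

≈ lat 52°N, lon 79°E

Convert each endpoint to a unit vector on the sphere (x = cos φ cos λ, y = cos φ sin λ, z = sin φ).
The central angle between the endpoints is δ = arccos(p₁·p₂) ≈ 2.212 rad (126.7°).
Interpolate at f = 1/3 with slerp weights a = sin((1−f)δ)/sin δ ≈ 1.242, b = sin(fδ)/sin δ ≈ 0.839.
p = a·p₁ + b·p₂ ≈ (0.114, 0.604, 0.789); φ = arcsin(p_z) ≈ 52.07°, λ = atan2(p_y, p_x) ≈ 79.28°.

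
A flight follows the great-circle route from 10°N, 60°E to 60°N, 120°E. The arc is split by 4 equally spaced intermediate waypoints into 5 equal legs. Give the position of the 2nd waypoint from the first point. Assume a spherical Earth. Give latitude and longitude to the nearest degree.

Convert each endpoint to a unit vector on the sphere (x = cos φ cos λ, y = cos φ sin λ, z = sin φ).
The central angle between the endpoints is δ = arccos(p₁·p₂) ≈ 1.163 rad (66.6°).
Interpolate at f = 2/5 with slerp weights a = sin((1−f)δ)/sin δ ≈ 0.700, b = sin(fδ)/sin δ ≈ 0.489.
p = a·p₁ + b·p₂ ≈ (0.222, 0.809, 0.545); φ = arcsin(p_z) ≈ 33.01°, λ = atan2(p_y, p_x) ≈ 74.62°.

≈ 33°N, 75°E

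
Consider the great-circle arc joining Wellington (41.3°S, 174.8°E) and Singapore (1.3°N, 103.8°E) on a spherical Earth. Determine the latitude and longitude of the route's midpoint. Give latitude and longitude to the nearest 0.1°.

≈ 24.0°S, 133.5°E

Convert each endpoint to a unit vector on the sphere (x = cos φ cos λ, y = cos φ sin λ, z = sin φ).
The central angle between the endpoints is δ = arccos(p₁·p₂) ≈ 1.339 rad (76.7°).
Interpolate at f = 1/2 with slerp weights a = sin((1−f)δ)/sin δ ≈ 0.638, b = sin(fδ)/sin δ ≈ 0.638.
p = a·p₁ + b·p₂ ≈ (-0.629, 0.663, -0.406); φ = arcsin(p_z) ≈ -23.98°, λ = atan2(p_y, p_x) ≈ 133.52°.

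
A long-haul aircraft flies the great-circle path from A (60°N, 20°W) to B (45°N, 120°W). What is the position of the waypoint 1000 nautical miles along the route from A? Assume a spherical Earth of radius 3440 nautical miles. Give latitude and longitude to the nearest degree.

≈ (65°N, 55°W)

Write both endpoints as unit vectors p₁, p₂ with components (cos φ cos λ, cos φ sin λ, sin φ).
The central angle between the endpoints is δ = arccos(p₁·p₂) ≈ 0.987 rad (56.6°). The total great-circle distance is δ·R ≈ 0.987 × 3440 ≈ 3396 nmi, so the target fraction is f = 1000/3396 ≈ 0.294.
Interpolate at f ≈ 0.294 with slerp weights a = sin((1−f)δ)/sin δ ≈ 0.769, b = sin(fδ)/sin δ ≈ 0.343.
p = a·p₁ + b·p₂ ≈ (0.240, -0.342, 0.909); φ = arcsin(p_z) ≈ 65.32°, λ = atan2(p_y, p_x) ≈ -54.95°.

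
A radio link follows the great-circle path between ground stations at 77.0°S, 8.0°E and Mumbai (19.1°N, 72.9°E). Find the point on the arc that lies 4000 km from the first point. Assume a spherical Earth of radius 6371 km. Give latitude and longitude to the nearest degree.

From cos δ = sin φ₁ sin φ₂ + cos φ₁ cos φ₂ cos Δλ, the central angle is δ ≈ 1.801 rad (103.2°). The total great-circle distance is δ·R ≈ 1.801 × 6371 ≈ 11477 km, so the target fraction is f = 4000/11477 ≈ 0.349.
Interpolate at f ≈ 0.349 with slerp weights a = sin((1−f)δ)/sin δ ≈ 0.947, b = sin(fδ)/sin δ ≈ 0.603.
p = a·p₁ + b·p₂ ≈ (0.379, 0.575, -0.726); φ = arcsin(p_z) ≈ -46.51°, λ = atan2(p_y, p_x) ≈ 56.62°.

≈ 47°S, 57°E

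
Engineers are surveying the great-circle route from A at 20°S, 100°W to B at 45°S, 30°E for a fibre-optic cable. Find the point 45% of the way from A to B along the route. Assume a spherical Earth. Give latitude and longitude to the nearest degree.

≈ 53°S, 59°W

From cos δ = sin φ₁ sin φ₂ + cos φ₁ cos φ₂ cos Δλ, the central angle is δ ≈ 1.757 rad (100.7°).
Interpolate at f = 0.45 with slerp weights a = sin((1−f)δ)/sin δ ≈ 0.837, b = sin(fδ)/sin δ ≈ 0.723.
p = a·p₁ + b·p₂ ≈ (0.306, -0.519, -0.798); φ = arcsin(p_z) ≈ -52.93°, λ = atan2(p_y, p_x) ≈ -59.46°.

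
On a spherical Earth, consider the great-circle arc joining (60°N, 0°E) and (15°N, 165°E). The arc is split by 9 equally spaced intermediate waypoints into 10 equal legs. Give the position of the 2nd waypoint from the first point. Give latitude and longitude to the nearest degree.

Write both endpoints as unit vectors p₁, p₂ with components (cos φ cos λ, cos φ sin λ, sin φ).
The central angle between the endpoints is δ = arccos(p₁·p₂) ≈ 1.816 rad (104.0°).
Interpolate at f = 2/10 with slerp weights a = sin((1−f)δ)/sin δ ≈ 1.024, b = sin(fδ)/sin δ ≈ 0.366.
p = a·p₁ + b·p₂ ≈ (0.170, 0.092, 0.981); φ = arcsin(p_z) ≈ 78.86°, λ = atan2(p_y, p_x) ≈ 28.27°.

≈ (79°N, 28°E)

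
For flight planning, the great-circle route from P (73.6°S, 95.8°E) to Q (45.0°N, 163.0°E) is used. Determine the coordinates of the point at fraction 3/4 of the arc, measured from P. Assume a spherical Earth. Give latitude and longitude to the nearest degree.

≈ (14°N, 153°E)

Convert each endpoint to a unit vector on the sphere (x = cos φ cos λ, y = cos φ sin λ, z = sin φ).
The central angle between the endpoints is δ = arccos(p₁·p₂) ≈ 2.216 rad (126.9°).
Interpolate at f = 3/4 with slerp weights a = sin((1−f)δ)/sin δ ≈ 0.658, b = sin(fδ)/sin δ ≈ 1.246.
p = a·p₁ + b·p₂ ≈ (-0.861, 0.442, 0.250); φ = arcsin(p_z) ≈ 14.46°, λ = atan2(p_y, p_x) ≈ 152.81°.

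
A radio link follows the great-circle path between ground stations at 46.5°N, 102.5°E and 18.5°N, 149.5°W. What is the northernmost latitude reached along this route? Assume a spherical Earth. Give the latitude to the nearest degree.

≈ 52°N

The great circle lies in the plane with unit normal n̂ = (p₁ × p₂)/|p₁ × p₂|.
Here n̂_z ≈ +0.621; the vertex latitude is φ_max = arccos|n̂_z| ≈ 51.6°.
Check via Clairaut: cos φ_max = |cos φ₁| · sin C = cos(46.5°)·sin(64.5°) ≈ 0.621, again giving ≈ 51.6°.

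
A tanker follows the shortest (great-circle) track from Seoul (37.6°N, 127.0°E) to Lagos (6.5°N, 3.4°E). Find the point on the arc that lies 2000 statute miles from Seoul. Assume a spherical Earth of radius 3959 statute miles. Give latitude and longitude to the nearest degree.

Convert each endpoint to a unit vector on the sphere (x = cos φ cos λ, y = cos φ sin λ, z = sin φ).
The central angle between the endpoints is δ = arccos(p₁·p₂) ≈ 1.946 rad (111.5°). The total great-circle distance is δ·R ≈ 1.946 × 3959 ≈ 7705 mi, so the target fraction is f = 2000/7705 ≈ 0.260.
Interpolate at f ≈ 0.260 with slerp weights a = sin((1−f)δ)/sin δ ≈ 1.066, b = sin(fδ)/sin δ ≈ 0.520.
p = a·p₁ + b·p₂ ≈ (0.008, 0.705, 0.709); φ = arcsin(p_z) ≈ 45.17°, λ = atan2(p_y, p_x) ≈ 89.37°.

≈ 45°N, 89°E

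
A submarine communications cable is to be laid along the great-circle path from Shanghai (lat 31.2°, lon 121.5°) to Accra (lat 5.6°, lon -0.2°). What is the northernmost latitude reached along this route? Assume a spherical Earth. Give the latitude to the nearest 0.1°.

≈ 37.9°

The great circle lies in the plane with unit normal n̂ = (p₁ × p₂)/|p₁ × p₂|.
Here n̂_z ≈ -0.789; the vertex latitude is φ_max = arccos|n̂_z| ≈ 37.9°.
Check via Clairaut: cos φ_max = |cos φ₁| · sin C = cos(31.2°)·sin(67.3°) ≈ 0.789, again giving ≈ 37.9°.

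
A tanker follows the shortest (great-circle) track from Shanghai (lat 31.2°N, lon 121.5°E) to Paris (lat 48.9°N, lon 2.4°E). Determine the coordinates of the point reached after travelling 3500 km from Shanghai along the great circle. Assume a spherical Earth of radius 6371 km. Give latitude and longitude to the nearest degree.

≈ lat 54°N, lon 91°E

Convert each endpoint to a unit vector on the sphere (x = cos φ cos λ, y = cos φ sin λ, z = sin φ).
The central angle between the endpoints is δ = arccos(p₁·p₂) ≈ 1.454 rad (83.3°). The total great-circle distance is δ·R ≈ 1.454 × 6371 ≈ 9261 km, so the target fraction is f = 3500/9261 ≈ 0.378.
Interpolate at f ≈ 0.378 with slerp weights a = sin((1−f)δ)/sin δ ≈ 0.791, b = sin(fδ)/sin δ ≈ 0.526.
p = a·p₁ + b·p₂ ≈ (-0.008, 0.592, 0.806); φ = arcsin(p_z) ≈ 53.72°, λ = atan2(p_y, p_x) ≈ 90.81°.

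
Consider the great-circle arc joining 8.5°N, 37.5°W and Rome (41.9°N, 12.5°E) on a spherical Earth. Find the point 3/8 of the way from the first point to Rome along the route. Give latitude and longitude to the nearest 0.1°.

≈ 22.9°N, 22.1°W

From cos δ = sin φ₁ sin φ₂ + cos φ₁ cos φ₂ cos Δλ, the central angle is δ ≈ 0.962 rad (55.1°).
Interpolate at f = 3/8 with slerp weights a = sin((1−f)δ)/sin δ ≈ 0.690, b = sin(fδ)/sin δ ≈ 0.430.
p = a·p₁ + b·p₂ ≈ (0.854, -0.346, 0.389); φ = arcsin(p_z) ≈ 22.91°, λ = atan2(p_y, p_x) ≈ -22.05°.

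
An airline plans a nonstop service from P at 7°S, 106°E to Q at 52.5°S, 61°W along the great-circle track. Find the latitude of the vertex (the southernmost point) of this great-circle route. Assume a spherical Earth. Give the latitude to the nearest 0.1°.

≈ 81.0°S

The great circle lies in the plane with unit normal n̂ = (p₁ × p₂)/|p₁ × p₂|.
Here n̂_z ≈ -0.156; the vertex latitude is φ_max = arccos|n̂_z| ≈ 81.0°.
Check via Clairaut: cos φ_max = |cos φ₁| · sin C = cos(7.0°)·sin(170.9°) ≈ 0.156, again giving ≈ 81.0°.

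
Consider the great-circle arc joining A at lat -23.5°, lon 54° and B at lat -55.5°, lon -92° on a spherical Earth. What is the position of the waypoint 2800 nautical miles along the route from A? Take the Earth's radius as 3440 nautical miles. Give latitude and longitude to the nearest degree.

The haversine formula gives a central angle δ ≈ 1.673 rad (95.9°) between the endpoints. The total great-circle distance is δ·R ≈ 1.673 × 3440 ≈ 5755 nmi, so the target fraction is f = 2800/5755 ≈ 0.487.
Interpolate at f ≈ 0.487 with slerp weights a = sin((1−f)δ)/sin δ ≈ 0.761, b = sin(fδ)/sin δ ≈ 0.731.
p = a·p₁ + b·p₂ ≈ (0.396, 0.151, -0.906); φ = arcsin(p_z) ≈ -64.93°, λ = atan2(p_y, p_x) ≈ 20.88°.

≈ lat -65°, lon 21°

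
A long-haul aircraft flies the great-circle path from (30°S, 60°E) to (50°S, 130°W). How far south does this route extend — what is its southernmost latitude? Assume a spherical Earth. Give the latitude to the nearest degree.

The great circle lies in the plane with unit normal n̂ = (p₁ × p₂)/|p₁ × p₂|.
Here n̂_z ≈ +0.098; the vertex latitude is φ_max = arccos|n̂_z| ≈ 84.4°.
Check via Clairaut: cos φ_max = |cos φ₁| · sin C = cos(30.0°)·sin(173.5°) ≈ 0.098, again giving ≈ 84.4°.

≈ 84°S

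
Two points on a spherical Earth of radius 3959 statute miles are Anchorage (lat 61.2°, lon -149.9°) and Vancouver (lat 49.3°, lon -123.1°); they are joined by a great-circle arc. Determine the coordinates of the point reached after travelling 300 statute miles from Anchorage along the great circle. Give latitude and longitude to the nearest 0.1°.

≈ lat 59.1°, lon -142.3°

From cos δ = sin φ₁ sin φ₂ + cos φ₁ cos φ₂ cos Δλ, the central angle is δ ≈ 0.334 rad (19.1°). The total great-circle distance is δ·R ≈ 0.334 × 3959 ≈ 1322 mi, so the target fraction is f = 300/1322 ≈ 0.227.
Interpolate at f ≈ 0.227 with slerp weights a = sin((1−f)δ)/sin δ ≈ 0.779, b = sin(fδ)/sin δ ≈ 0.231.
p = a·p₁ + b·p₂ ≈ (-0.407, -0.314, 0.858); φ = arcsin(p_z) ≈ 59.06°, λ = atan2(p_y, p_x) ≈ -142.31°.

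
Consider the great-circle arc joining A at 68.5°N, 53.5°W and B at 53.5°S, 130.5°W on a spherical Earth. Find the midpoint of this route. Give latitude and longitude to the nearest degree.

≈ 9°N, 103°W

From cos δ = sin φ₁ sin φ₂ + cos φ₁ cos φ₂ cos Δλ, the central angle is δ ≈ 2.345 rad (134.3°).
Interpolate at f = 1/2 with slerp weights a = sin((1−f)δ)/sin δ ≈ 1.289, b = sin(fδ)/sin δ ≈ 1.289.
p = a·p₁ + b·p₂ ≈ (-0.217, -0.962, 0.163); φ = arcsin(p_z) ≈ 9.39°, λ = atan2(p_y, p_x) ≈ -102.70°.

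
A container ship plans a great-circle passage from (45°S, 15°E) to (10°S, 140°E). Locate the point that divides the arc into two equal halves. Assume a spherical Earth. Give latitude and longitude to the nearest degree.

From cos δ = sin φ₁ sin φ₂ + cos φ₁ cos φ₂ cos Δλ, the central angle is δ ≈ 1.851 rad (106.1°).
Interpolate at f = 1/2 with slerp weights a = sin((1−f)δ)/sin δ ≈ 0.831, b = sin(fδ)/sin δ ≈ 0.831.
p = a·p₁ + b·p₂ ≈ (-0.059, 0.678, -0.732); φ = arcsin(p_z) ≈ -47.08°, λ = atan2(p_y, p_x) ≈ 95.00°.

≈ (47°S, 95°E)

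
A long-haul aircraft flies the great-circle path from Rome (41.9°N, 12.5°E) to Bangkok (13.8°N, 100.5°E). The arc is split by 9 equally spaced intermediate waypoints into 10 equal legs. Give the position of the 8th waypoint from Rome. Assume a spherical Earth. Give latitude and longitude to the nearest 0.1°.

Write both endpoints as unit vectors p₁, p₂ with components (cos φ cos λ, cos φ sin λ, sin φ).
The central angle between the endpoints is δ = arccos(p₁·p₂) ≈ 1.385 rad (79.4°).
Interpolate at f = 8/10 with slerp weights a = sin((1−f)δ)/sin δ ≈ 0.278, b = sin(fδ)/sin δ ≈ 0.911.
p = a·p₁ + b·p₂ ≈ (0.041, 0.914, 0.403); φ = arcsin(p_z) ≈ 23.77°, λ = atan2(p_y, p_x) ≈ 87.43°.

≈ (23.8°N, 87.4°E)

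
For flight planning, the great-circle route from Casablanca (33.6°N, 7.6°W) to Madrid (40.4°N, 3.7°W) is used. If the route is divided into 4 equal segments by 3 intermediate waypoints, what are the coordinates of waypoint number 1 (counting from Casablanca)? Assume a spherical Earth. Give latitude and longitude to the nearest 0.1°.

Write both endpoints as unit vectors p₁, p₂ with components (cos φ cos λ, cos φ sin λ, sin φ).
The central angle between the endpoints is δ = arccos(p₁·p₂) ≈ 0.131 rad (7.5°).
Interpolate at f = 1/4 with slerp weights a = sin((1−f)δ)/sin δ ≈ 0.751, b = sin(fδ)/sin δ ≈ 0.251.
p = a·p₁ + b·p₂ ≈ (0.810, -0.095, 0.578); φ = arcsin(p_z) ≈ 35.31°, λ = atan2(p_y, p_x) ≈ -6.69°.

≈ 35.3°N, 6.7°W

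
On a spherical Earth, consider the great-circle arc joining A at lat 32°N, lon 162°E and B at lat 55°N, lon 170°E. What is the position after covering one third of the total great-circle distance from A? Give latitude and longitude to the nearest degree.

≈ lat 40°N, lon 164°E

From cos δ = sin φ₁ sin φ₂ + cos φ₁ cos φ₂ cos Δλ, the central angle is δ ≈ 0.413 rad (23.7°).
Interpolate at f = 1/3 with slerp weights a = sin((1−f)δ)/sin δ ≈ 0.677, b = sin(fδ)/sin δ ≈ 0.342.
p = a·p₁ + b·p₂ ≈ (-0.739, 0.212, 0.639); φ = arcsin(p_z) ≈ 39.72°, λ = atan2(p_y, p_x) ≈ 164.03°.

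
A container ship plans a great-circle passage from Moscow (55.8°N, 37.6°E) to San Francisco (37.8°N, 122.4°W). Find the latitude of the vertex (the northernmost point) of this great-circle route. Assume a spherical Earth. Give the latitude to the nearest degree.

The great circle lies in the plane with unit normal n̂ = (p₁ × p₂)/|p₁ × p₂|.
Here n̂_z ≈ -0.153; the vertex latitude is φ_max = arccos|n̂_z| ≈ 81.2°.

≈ 81°N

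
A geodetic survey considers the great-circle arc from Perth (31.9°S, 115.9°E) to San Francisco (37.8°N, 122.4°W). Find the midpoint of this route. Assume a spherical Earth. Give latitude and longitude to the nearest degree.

The haversine formula gives a central angle δ ≈ 2.314 rad (132.6°) between the endpoints.
Interpolate at f = 1/2 with slerp weights a = sin((1−f)δ)/sin δ ≈ 1.243, b = sin(fδ)/sin δ ≈ 1.243.
p = a·p₁ + b·p₂ ≈ (-0.987, 0.120, 0.105); φ = arcsin(p_z) ≈ 6.03°, λ = atan2(p_y, p_x) ≈ 173.07°.

≈ 6°N, 173°E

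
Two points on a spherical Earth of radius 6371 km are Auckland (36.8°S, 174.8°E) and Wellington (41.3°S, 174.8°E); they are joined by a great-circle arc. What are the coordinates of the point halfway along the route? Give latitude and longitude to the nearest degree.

Write both endpoints as unit vectors p₁, p₂ with components (cos φ cos λ, cos φ sin λ, sin φ).
The central angle between the endpoints is δ = arccos(p₁·p₂) ≈ 0.079 rad (4.5°).
Interpolate at f = 1/2 with slerp weights a = sin((1−f)δ)/sin δ ≈ 0.500, b = sin(fδ)/sin δ ≈ 0.500.
p = a·p₁ + b·p₂ ≈ (-0.773, 0.070, -0.630); φ = arcsin(p_z) ≈ -39.05°, λ = atan2(p_y, p_x) ≈ 174.80°.

≈ 39°S, 175°E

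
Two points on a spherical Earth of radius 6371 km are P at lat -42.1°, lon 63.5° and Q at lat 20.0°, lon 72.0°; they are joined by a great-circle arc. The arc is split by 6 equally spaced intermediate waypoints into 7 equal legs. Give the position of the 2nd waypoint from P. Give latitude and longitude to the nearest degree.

≈ lat -24°, lon 67°

The haversine formula gives a central angle δ ≈ 1.092 rad (62.6°) between the endpoints.
Interpolate at f = 2/7 with slerp weights a = sin((1−f)δ)/sin δ ≈ 0.792, b = sin(fδ)/sin δ ≈ 0.346.
p = a·p₁ + b·p₂ ≈ (0.363, 0.835, -0.413); φ = arcsin(p_z) ≈ -24.39°, λ = atan2(p_y, p_x) ≈ 66.52°.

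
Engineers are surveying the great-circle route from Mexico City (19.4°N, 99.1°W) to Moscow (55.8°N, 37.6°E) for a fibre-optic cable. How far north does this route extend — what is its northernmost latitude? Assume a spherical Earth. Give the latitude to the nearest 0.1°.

≈ 68.5°N

The great circle lies in the plane with unit normal n̂ = (p₁ × p₂)/|p₁ × p₂|.
Here n̂_z ≈ +0.366; the vertex latitude is φ_max = arccos|n̂_z| ≈ 68.5°.
Check via Clairaut: cos φ_max = |cos φ₁| · sin C = cos(19.4°)·sin(22.8°) ≈ 0.366, again giving ≈ 68.5°.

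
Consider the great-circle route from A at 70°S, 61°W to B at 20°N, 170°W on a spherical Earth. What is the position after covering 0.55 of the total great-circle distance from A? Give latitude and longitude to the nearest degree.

≈ 29°S, 151°W

Convert each endpoint to a unit vector on the sphere (x = cos φ cos λ, y = cos φ sin λ, z = sin φ).
The central angle between the endpoints is δ = arccos(p₁·p₂) ≈ 2.011 rad (115.2°).
Interpolate at f = 0.55 with slerp weights a = sin((1−f)δ)/sin δ ≈ 0.869, b = sin(fδ)/sin δ ≈ 0.988.
p = a·p₁ + b·p₂ ≈ (-0.770, -0.421, -0.479); φ = arcsin(p_z) ≈ -28.61°, λ = atan2(p_y, p_x) ≈ -151.33°.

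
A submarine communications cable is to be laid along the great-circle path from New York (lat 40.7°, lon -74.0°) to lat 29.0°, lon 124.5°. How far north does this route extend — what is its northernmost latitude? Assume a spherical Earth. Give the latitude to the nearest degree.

≈ 77°

The great circle lies in the plane with unit normal n̂ = (p₁ × p₂)/|p₁ × p₂|.
Here n̂_z ≈ -0.222; the vertex latitude is φ_max = arccos|n̂_z| ≈ 77.2°.
Check via Clairaut: cos φ_max = |cos φ₁| · sin C = cos(40.7°)·sin(17.0°) ≈ 0.222, again giving ≈ 77.2°.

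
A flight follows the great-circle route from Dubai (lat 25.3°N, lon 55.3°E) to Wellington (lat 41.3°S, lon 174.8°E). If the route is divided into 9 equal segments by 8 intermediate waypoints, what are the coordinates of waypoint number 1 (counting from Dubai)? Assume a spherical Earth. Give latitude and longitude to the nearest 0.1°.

≈ lat 16.9°N, lon 67.6°E

Convert each endpoint to a unit vector on the sphere (x = cos φ cos λ, y = cos φ sin λ, z = sin φ).
The central angle between the endpoints is δ = arccos(p₁·p₂) ≈ 2.235 rad (128.1°).
Interpolate at f = 1/9 with slerp weights a = sin((1−f)δ)/sin δ ≈ 1.162, b = sin(fδ)/sin δ ≈ 0.312.
p = a·p₁ + b·p₂ ≈ (0.364, 0.885, 0.290); φ = arcsin(p_z) ≈ 16.89°, λ = atan2(p_y, p_x) ≈ 67.62°.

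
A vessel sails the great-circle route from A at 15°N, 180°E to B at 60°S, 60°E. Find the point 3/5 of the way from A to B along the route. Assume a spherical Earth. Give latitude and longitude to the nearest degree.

The haversine formula gives a central angle δ ≈ 2.055 rad (117.8°) between the endpoints.
Interpolate at f = 3/5 with slerp weights a = sin((1−f)δ)/sin δ ≈ 0.828, b = sin(fδ)/sin δ ≈ 1.066.
p = a·p₁ + b·p₂ ≈ (-0.533, 0.462, -0.709); φ = arcsin(p_z) ≈ -45.16°, λ = atan2(p_y, p_x) ≈ 139.10°.

≈ 45°S, 139°E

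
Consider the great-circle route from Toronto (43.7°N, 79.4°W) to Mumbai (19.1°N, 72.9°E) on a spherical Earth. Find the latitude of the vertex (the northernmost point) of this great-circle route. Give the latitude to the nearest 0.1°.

The great circle lies in the plane with unit normal n̂ = (p₁ × p₂)/|p₁ × p₂|.
Here n̂_z ≈ +0.343; the vertex latitude is φ_max = arccos|n̂_z| ≈ 69.9°.
Check via Clairaut: cos φ_max = |cos φ₁| · sin C = cos(43.7°)·sin(28.3°) ≈ 0.343, again giving ≈ 69.9°.

≈ 69.9°N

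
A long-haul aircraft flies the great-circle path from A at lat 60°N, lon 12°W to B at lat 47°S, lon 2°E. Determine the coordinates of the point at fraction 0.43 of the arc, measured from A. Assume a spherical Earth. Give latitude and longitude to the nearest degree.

≈ lat 14°N, lon 5°W

Convert each endpoint to a unit vector on the sphere (x = cos φ cos λ, y = cos φ sin λ, z = sin φ).
The central angle between the endpoints is δ = arccos(p₁·p₂) ≈ 1.878 rad (107.6°).
Interpolate at f = 0.43 with slerp weights a = sin((1−f)δ)/sin δ ≈ 0.921, b = sin(fδ)/sin δ ≈ 0.758.
p = a·p₁ + b·p₂ ≈ (0.967, -0.078, 0.243); φ = arcsin(p_z) ≈ 14.05°, λ = atan2(p_y, p_x) ≈ -4.59°.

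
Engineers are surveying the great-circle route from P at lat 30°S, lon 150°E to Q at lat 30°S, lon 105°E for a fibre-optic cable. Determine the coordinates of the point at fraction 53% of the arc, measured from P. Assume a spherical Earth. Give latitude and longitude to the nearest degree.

Write both endpoints as unit vectors p₁, p₂ with components (cos φ cos λ, cos φ sin λ, sin φ).
The central angle between the endpoints is δ = arccos(p₁·p₂) ≈ 0.676 rad (38.7°).
Interpolate at f = 0.53 with slerp weights a = sin((1−f)δ)/sin δ ≈ 0.499, b = sin(fδ)/sin δ ≈ 0.560.
p = a·p₁ + b·p₂ ≈ (-0.500, 0.685, -0.530); φ = arcsin(p_z) ≈ -31.99°, λ = atan2(p_y, p_x) ≈ 126.13°.

≈ lat 32°S, lon 126°E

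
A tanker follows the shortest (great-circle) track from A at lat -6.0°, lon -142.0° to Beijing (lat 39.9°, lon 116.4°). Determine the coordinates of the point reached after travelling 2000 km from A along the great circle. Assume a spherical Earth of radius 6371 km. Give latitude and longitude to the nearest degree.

≈ lat 6°, lon -156°

From cos δ = sin φ₁ sin φ₂ + cos φ₁ cos φ₂ cos Δλ, the central angle is δ ≈ 1.793 rad (102.7°). The total great-circle distance is δ·R ≈ 1.793 × 6371 ≈ 11424 km, so the target fraction is f = 2000/11424 ≈ 0.175.
Interpolate at f ≈ 0.175 with slerp weights a = sin((1−f)δ)/sin δ ≈ 1.021, b = sin(fδ)/sin δ ≈ 0.317.
p = a·p₁ + b·p₂ ≈ (-0.908, -0.408, 0.096); φ = arcsin(p_z) ≈ 5.53°, λ = atan2(p_y, p_x) ≈ -155.83°.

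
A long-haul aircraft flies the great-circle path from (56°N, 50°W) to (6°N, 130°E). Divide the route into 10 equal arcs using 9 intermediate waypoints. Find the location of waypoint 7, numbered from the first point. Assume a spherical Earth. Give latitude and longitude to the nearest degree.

Convert each endpoint to a unit vector on the sphere (x = cos φ cos λ, y = cos φ sin λ, z = sin φ).
The central angle between the endpoints is δ = arccos(p₁·p₂) ≈ 2.059 rad (118.0°).
Interpolate at f = 7/10 with slerp weights a = sin((1−f)δ)/sin δ ≈ 0.656, b = sin(fδ)/sin δ ≈ 1.123.
p = a·p₁ + b·p₂ ≈ (-0.482, 0.575, 0.661); φ = arcsin(p_z) ≈ 41.40°, λ = atan2(p_y, p_x) ≈ 130.00°.

≈ (41°N, 130°E)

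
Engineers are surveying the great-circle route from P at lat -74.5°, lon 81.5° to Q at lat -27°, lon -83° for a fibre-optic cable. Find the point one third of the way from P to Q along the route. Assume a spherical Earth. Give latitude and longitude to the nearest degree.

From cos δ = sin φ₁ sin φ₂ + cos φ₁ cos φ₂ cos Δλ, the central angle is δ ≈ 1.361 rad (78.0°).
Interpolate at f = 1/3 with slerp weights a = sin((1−f)δ)/sin δ ≈ 0.806, b = sin(fδ)/sin δ ≈ 0.448.
p = a·p₁ + b·p₂ ≈ (0.080, -0.183, -0.980); φ = arcsin(p_z) ≈ -78.45°, λ = atan2(p_y, p_x) ≈ -66.31°.

≈ lat -78°, lon -66°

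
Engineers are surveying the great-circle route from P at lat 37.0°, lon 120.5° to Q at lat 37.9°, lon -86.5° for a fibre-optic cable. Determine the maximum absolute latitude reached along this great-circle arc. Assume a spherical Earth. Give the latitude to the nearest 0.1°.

≈ 73.1°

The great circle lies in the plane with unit normal n̂ = (p₁ × p₂)/|p₁ × p₂|.
Here n̂_z ≈ +0.292; the vertex latitude is φ_max = arccos|n̂_z| ≈ 73.1°.
Check via Clairaut: cos φ_max = |cos φ₁| · sin C = cos(37.0°)·sin(21.4°) ≈ 0.292, again giving ≈ 73.1°.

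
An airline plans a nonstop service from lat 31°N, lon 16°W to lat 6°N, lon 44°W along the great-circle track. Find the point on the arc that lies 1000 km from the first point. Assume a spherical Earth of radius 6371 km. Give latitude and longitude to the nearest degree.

≈ lat 25°N, lon 24°W

The haversine formula gives a central angle δ ≈ 0.633 rad (36.2°) between the endpoints. The total great-circle distance is δ·R ≈ 0.633 × 6371 ≈ 4030 km, so the target fraction is f = 1000/4030 ≈ 0.248.
Interpolate at f ≈ 0.248 with slerp weights a = sin((1−f)δ)/sin δ ≈ 0.774, b = sin(fδ)/sin δ ≈ 0.264.
p = a·p₁ + b·p₂ ≈ (0.827, -0.366, 0.427); φ = arcsin(p_z) ≈ 25.25°, λ = atan2(p_y, p_x) ≈ -23.84°.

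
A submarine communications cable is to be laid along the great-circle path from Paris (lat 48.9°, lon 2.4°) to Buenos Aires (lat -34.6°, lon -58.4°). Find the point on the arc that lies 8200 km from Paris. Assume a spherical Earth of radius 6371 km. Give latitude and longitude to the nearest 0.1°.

Convert each endpoint to a unit vector on the sphere (x = cos φ cos λ, y = cos φ sin λ, z = sin φ).
The central angle between the endpoints is δ = arccos(p₁·p₂) ≈ 1.735 rad (99.4°). The total great-circle distance is δ·R ≈ 1.735 × 6371 ≈ 11057 km, so the target fraction is f = 8200/11057 ≈ 0.742.
Interpolate at f ≈ 0.742 with slerp weights a = sin((1−f)δ)/sin δ ≈ 0.439, b = sin(fδ)/sin δ ≈ 0.973.
p = a·p₁ + b·p₂ ≈ (0.708, -0.670, -0.221); φ = arcsin(p_z) ≈ -12.80°, λ = atan2(p_y, p_x) ≈ -43.41°.

≈ lat -12.8°, lon -43.4°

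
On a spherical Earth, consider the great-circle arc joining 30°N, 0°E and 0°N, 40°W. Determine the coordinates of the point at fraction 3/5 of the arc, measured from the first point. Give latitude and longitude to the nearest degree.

≈ 13°N, 25°W

The haversine formula gives a central angle δ ≈ 0.845 rad (48.4°) between the endpoints.
Interpolate at f = 3/5 with slerp weights a = sin((1−f)δ)/sin δ ≈ 0.443, b = sin(fδ)/sin δ ≈ 0.649.
p = a·p₁ + b·p₂ ≈ (0.881, -0.417, 0.222); φ = arcsin(p_z) ≈ 12.81°, λ = atan2(p_y, p_x) ≈ -25.34°.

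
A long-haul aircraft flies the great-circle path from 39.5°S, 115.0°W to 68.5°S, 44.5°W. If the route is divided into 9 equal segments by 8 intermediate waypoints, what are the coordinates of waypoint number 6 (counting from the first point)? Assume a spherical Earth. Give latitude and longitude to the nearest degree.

Write both endpoints as unit vectors p₁, p₂ with components (cos φ cos λ, cos φ sin λ, sin φ).
The central angle between the endpoints is δ = arccos(p₁·p₂) ≈ 0.815 rad (46.7°).
Interpolate at f = 6/9 with slerp weights a = sin((1−f)δ)/sin δ ≈ 0.369, b = sin(fδ)/sin δ ≈ 0.710.
p = a·p₁ + b·p₂ ≈ (0.065, -0.440, -0.895); φ = arcsin(p_z) ≈ -63.57°, λ = atan2(p_y, p_x) ≈ -81.54°.

≈ 64°S, 82°W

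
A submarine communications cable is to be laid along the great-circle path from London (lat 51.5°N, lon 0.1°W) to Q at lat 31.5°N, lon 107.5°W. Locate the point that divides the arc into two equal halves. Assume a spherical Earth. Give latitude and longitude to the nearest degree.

Convert each endpoint to a unit vector on the sphere (x = cos φ cos λ, y = cos φ sin λ, z = sin φ).
The central angle between the endpoints is δ = arccos(p₁·p₂) ≈ 1.318 rad (75.5°).
Interpolate at f = 1/2 with slerp weights a = sin((1−f)δ)/sin δ ≈ 0.632, b = sin(fδ)/sin δ ≈ 0.632.
p = a·p₁ + b·p₂ ≈ (0.232, -0.515, 0.825); φ = arcsin(p_z) ≈ 55.63°, λ = atan2(p_y, p_x) ≈ -65.79°.

≈ lat 56°N, lon 66°W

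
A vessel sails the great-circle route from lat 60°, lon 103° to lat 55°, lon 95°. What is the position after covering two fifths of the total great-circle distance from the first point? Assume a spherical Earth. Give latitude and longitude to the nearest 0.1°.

Convert each endpoint to a unit vector on the sphere (x = cos φ cos λ, y = cos φ sin λ, z = sin φ).
The central angle between the endpoints is δ = arccos(p₁·p₂) ≈ 0.115 rad (6.6°).
Interpolate at f = 2/5 with slerp weights a = sin((1−f)δ)/sin δ ≈ 0.601, b = sin(fδ)/sin δ ≈ 0.401.
p = a·p₁ + b·p₂ ≈ (-0.088, 0.522, 0.849); φ = arcsin(p_z) ≈ 58.06°, λ = atan2(p_y, p_x) ≈ 99.53°.

≈ lat 58.1°, lon 99.5°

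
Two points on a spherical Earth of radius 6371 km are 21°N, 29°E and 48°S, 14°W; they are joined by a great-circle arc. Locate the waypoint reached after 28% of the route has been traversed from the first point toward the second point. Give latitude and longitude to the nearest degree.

≈ 1°N, 19°E

From cos δ = sin φ₁ sin φ₂ + cos φ₁ cos φ₂ cos Δλ, the central angle is δ ≈ 1.379 rad (79.0°).
Interpolate at f = 0.28 with slerp weights a = sin((1−f)δ)/sin δ ≈ 0.853, b = sin(fδ)/sin δ ≈ 0.384.
p = a·p₁ + b·p₂ ≈ (0.946, 0.324, 0.021); φ = arcsin(p_z) ≈ 1.18°, λ = atan2(p_y, p_x) ≈ 18.91°.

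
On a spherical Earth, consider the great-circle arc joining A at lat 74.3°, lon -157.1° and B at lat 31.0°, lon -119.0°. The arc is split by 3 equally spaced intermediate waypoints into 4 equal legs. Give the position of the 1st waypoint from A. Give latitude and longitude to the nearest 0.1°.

Write both endpoints as unit vectors p₁, p₂ with components (cos φ cos λ, cos φ sin λ, sin φ).
The central angle between the endpoints is δ = arccos(p₁·p₂) ≈ 0.825 rad (47.3°).
Interpolate at f = 1/4 with slerp weights a = sin((1−f)δ)/sin δ ≈ 0.790, b = sin(fδ)/sin δ ≈ 0.279.
p = a·p₁ + b·p₂ ≈ (-0.313, -0.292, 0.904); φ = arcsin(p_z) ≈ 64.66°, λ = atan2(p_y, p_x) ≈ -136.94°.

≈ lat 64.7°, lon -136.9°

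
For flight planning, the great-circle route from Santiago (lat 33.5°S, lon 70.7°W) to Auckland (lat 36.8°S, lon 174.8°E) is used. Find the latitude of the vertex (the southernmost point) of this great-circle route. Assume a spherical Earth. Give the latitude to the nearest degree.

≈ 53°S

The great circle lies in the plane with unit normal n̂ = (p₁ × p₂)/|p₁ × p₂|.
Here n̂_z ≈ -0.608; the vertex latitude is φ_max = arccos|n̂_z| ≈ 52.5°.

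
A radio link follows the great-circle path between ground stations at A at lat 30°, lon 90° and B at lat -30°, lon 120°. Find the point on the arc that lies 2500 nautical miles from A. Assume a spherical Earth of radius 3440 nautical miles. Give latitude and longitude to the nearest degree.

≈ lat -8°, lon 108°

Convert each endpoint to a unit vector on the sphere (x = cos φ cos λ, y = cos φ sin λ, z = sin φ).
The central angle between the endpoints is δ = arccos(p₁·p₂) ≈ 1.160 rad (66.5°). The total great-circle distance is δ·R ≈ 1.160 × 3440 ≈ 3990 nmi, so the target fraction is f = 2500/3990 ≈ 0.627.
Interpolate at f ≈ 0.627 with slerp weights a = sin((1−f)δ)/sin δ ≈ 0.458, b = sin(fδ)/sin δ ≈ 0.725.
p = a·p₁ + b·p₂ ≈ (-0.314, 0.940, -0.134); φ = arcsin(p_z) ≈ -7.67°, λ = atan2(p_y, p_x) ≈ 108.46°.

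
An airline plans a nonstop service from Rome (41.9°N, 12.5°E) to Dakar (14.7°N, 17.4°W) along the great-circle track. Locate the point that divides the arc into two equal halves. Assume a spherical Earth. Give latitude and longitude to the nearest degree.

≈ 29°N, 4°W

Convert each endpoint to a unit vector on the sphere (x = cos φ cos λ, y = cos φ sin λ, z = sin φ).
The central angle between the endpoints is δ = arccos(p₁·p₂) ≈ 0.654 rad (37.5°).
Interpolate at f = 1/2 with slerp weights a = sin((1−f)δ)/sin δ ≈ 0.528, b = sin(fδ)/sin δ ≈ 0.528.
p = a·p₁ + b·p₂ ≈ (0.871, -0.068, 0.487); φ = arcsin(p_z) ≈ 29.12°, λ = atan2(p_y, p_x) ≈ -4.44°.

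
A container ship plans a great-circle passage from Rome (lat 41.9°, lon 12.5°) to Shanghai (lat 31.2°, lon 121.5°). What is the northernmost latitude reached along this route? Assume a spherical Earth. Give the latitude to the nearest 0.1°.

The great circle lies in the plane with unit normal n̂ = (p₁ × p₂)/|p₁ × p₂|.
Here n̂_z ≈ +0.608; the vertex latitude is φ_max = arccos|n̂_z| ≈ 52.6°.
Check via Clairaut: cos φ_max = |cos φ₁| · sin C = cos(41.9°)·sin(54.8°) ≈ 0.608, again giving ≈ 52.6°.

≈ 52.6°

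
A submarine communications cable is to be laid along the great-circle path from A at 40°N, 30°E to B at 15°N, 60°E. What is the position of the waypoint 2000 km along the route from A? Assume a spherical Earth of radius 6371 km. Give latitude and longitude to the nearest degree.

≈ 28°N, 47°E

The haversine formula gives a central angle δ ≈ 0.631 rad (36.2°) between the endpoints. The total great-circle distance is δ·R ≈ 0.631 × 6371 ≈ 4023 km, so the target fraction is f = 2000/4023 ≈ 0.497.
Interpolate at f ≈ 0.497 with slerp weights a = sin((1−f)δ)/sin δ ≈ 0.529, b = sin(fδ)/sin δ ≈ 0.523.
p = a·p₁ + b·p₂ ≈ (0.604, 0.640, 0.475); φ = arcsin(p_z) ≈ 28.38°, λ = atan2(p_y, p_x) ≈ 46.69°.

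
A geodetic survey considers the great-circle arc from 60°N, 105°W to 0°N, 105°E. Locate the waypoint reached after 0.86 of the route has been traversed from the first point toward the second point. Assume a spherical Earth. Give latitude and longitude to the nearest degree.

From cos δ = sin φ₁ sin φ₂ + cos φ₁ cos φ₂ cos Δλ, the central angle is δ ≈ 2.019 rad (115.7°).
Interpolate at f = 0.86 with slerp weights a = sin((1−f)δ)/sin δ ≈ 0.309, b = sin(fδ)/sin δ ≈ 1.094.
p = a·p₁ + b·p₂ ≈ (-0.323, 0.908, 0.268); φ = arcsin(p_z) ≈ 15.54°, λ = atan2(p_y, p_x) ≈ 109.60°.

≈ 16°N, 110°E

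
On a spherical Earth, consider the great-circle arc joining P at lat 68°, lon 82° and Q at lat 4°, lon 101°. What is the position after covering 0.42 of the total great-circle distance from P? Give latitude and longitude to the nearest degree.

≈ lat 41°, lon 95°

The haversine formula gives a central angle δ ≈ 1.140 rad (65.3°) between the endpoints.
Interpolate at f = 0.42 with slerp weights a = sin((1−f)δ)/sin δ ≈ 0.676, b = sin(fδ)/sin δ ≈ 0.507.
p = a·p₁ + b·p₂ ≈ (-0.061, 0.747, 0.662); φ = arcsin(p_z) ≈ 41.44°, λ = atan2(p_y, p_x) ≈ 94.69°.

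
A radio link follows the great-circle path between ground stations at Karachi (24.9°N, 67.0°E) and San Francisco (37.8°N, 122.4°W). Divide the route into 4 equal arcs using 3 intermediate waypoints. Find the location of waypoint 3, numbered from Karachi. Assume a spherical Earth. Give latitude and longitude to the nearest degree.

Write both endpoints as unit vectors p₁, p₂ with components (cos φ cos λ, cos φ sin λ, sin φ).
The central angle between the endpoints is δ = arccos(p₁·p₂) ≈ 2.036 rad (116.7°).
Interpolate at f = 3/4 with slerp weights a = sin((1−f)δ)/sin δ ≈ 0.545, b = sin(fδ)/sin δ ≈ 1.118.
p = a·p₁ + b·p₂ ≈ (-0.280, -0.290, 0.915); φ = arcsin(p_z) ≈ 66.20°, λ = atan2(p_y, p_x) ≈ -133.95°.

≈ 66°N, 134°W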